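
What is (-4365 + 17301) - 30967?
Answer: -18031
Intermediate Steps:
(-4365 + 17301) - 30967 = 12936 - 30967 = -18031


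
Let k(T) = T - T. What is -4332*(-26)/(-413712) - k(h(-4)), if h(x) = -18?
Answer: -361/1326 ≈ -0.27225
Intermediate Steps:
k(T) = 0
-4332*(-26)/(-413712) - k(h(-4)) = -4332*(-26)/(-413712) - 1*0 = 112632*(-1/413712) + 0 = -361/1326 + 0 = -361/1326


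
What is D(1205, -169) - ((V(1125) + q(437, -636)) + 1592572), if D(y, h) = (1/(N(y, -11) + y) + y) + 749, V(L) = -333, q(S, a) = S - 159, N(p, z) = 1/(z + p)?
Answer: -2288455916879/1438771 ≈ -1.5906e+6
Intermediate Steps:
N(p, z) = 1/(p + z)
q(S, a) = -159 + S
D(y, h) = 749 + y + 1/(y + 1/(-11 + y)) (D(y, h) = (1/(1/(y - 11) + y) + y) + 749 = (1/(1/(-11 + y) + y) + y) + 749 = (1/(y + 1/(-11 + y)) + y) + 749 = (y + 1/(y + 1/(-11 + y))) + 749 = 749 + y + 1/(y + 1/(-11 + y)))
D(1205, -169) - ((V(1125) + q(437, -636)) + 1592572) = (749 + 1205 + (-11 + 1205)*(1 + 1205² + 749*1205))/(1 + 1205*(-11 + 1205)) - ((-333 + (-159 + 437)) + 1592572) = (749 + 1205 + 1194*(1 + 1452025 + 902545))/(1 + 1205*1194) - ((-333 + 278) + 1592572) = (749 + 1205 + 1194*2354571)/(1 + 1438770) - (-55 + 1592572) = (749 + 1205 + 2811357774)/1438771 - 1*1592517 = (1/1438771)*2811359728 - 1592517 = 2811359728/1438771 - 1592517 = -2288455916879/1438771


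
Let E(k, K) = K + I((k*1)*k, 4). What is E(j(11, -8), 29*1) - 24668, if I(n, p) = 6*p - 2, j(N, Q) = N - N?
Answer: -24617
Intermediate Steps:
j(N, Q) = 0
I(n, p) = -2 + 6*p
E(k, K) = 22 + K (E(k, K) = K + (-2 + 6*4) = K + (-2 + 24) = K + 22 = 22 + K)
E(j(11, -8), 29*1) - 24668 = (22 + 29*1) - 24668 = (22 + 29) - 24668 = 51 - 24668 = -24617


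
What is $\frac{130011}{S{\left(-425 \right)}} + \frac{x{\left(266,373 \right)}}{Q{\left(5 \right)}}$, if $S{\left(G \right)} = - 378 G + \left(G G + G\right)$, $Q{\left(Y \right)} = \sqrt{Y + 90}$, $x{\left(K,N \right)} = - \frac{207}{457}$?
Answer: $\frac{130011}{340850} - \frac{207 \sqrt{95}}{43415} \approx 0.33496$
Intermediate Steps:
$x{\left(K,N \right)} = - \frac{207}{457}$ ($x{\left(K,N \right)} = \left(-207\right) \frac{1}{457} = - \frac{207}{457}$)
$Q{\left(Y \right)} = \sqrt{90 + Y}$
$S{\left(G \right)} = G^{2} - 377 G$ ($S{\left(G \right)} = - 378 G + \left(G^{2} + G\right) = - 378 G + \left(G + G^{2}\right) = G^{2} - 377 G$)
$\frac{130011}{S{\left(-425 \right)}} + \frac{x{\left(266,373 \right)}}{Q{\left(5 \right)}} = \frac{130011}{\left(-425\right) \left(-377 - 425\right)} - \frac{207}{457 \sqrt{90 + 5}} = \frac{130011}{\left(-425\right) \left(-802\right)} - \frac{207}{457 \sqrt{95}} = \frac{130011}{340850} - \frac{207 \frac{\sqrt{95}}{95}}{457} = 130011 \cdot \frac{1}{340850} - \frac{207 \sqrt{95}}{43415} = \frac{130011}{340850} - \frac{207 \sqrt{95}}{43415}$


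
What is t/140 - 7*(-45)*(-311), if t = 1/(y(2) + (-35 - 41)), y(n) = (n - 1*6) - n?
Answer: -1124638201/11480 ≈ -97965.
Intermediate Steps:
y(n) = -6 (y(n) = (n - 6) - n = (-6 + n) - n = -6)
t = -1/82 (t = 1/(-6 + (-35 - 41)) = 1/(-6 - 76) = 1/(-82) = -1/82 ≈ -0.012195)
t/140 - 7*(-45)*(-311) = -1/82/140 - 7*(-45)*(-311) = -1/82*1/140 + 315*(-311) = -1/11480 - 97965 = -1124638201/11480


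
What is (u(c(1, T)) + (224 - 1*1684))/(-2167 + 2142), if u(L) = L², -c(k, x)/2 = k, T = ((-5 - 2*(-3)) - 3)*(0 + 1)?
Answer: 1456/25 ≈ 58.240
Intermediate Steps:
T = -2 (T = ((-5 + 6) - 3)*1 = (1 - 3)*1 = -2*1 = -2)
c(k, x) = -2*k
(u(c(1, T)) + (224 - 1*1684))/(-2167 + 2142) = ((-2*1)² + (224 - 1*1684))/(-2167 + 2142) = ((-2)² + (224 - 1684))/(-25) = (4 - 1460)*(-1/25) = -1456*(-1/25) = 1456/25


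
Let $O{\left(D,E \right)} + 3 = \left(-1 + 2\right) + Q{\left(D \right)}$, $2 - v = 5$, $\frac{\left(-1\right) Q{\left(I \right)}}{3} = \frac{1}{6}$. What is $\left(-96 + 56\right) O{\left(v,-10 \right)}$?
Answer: $100$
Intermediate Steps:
$Q{\left(I \right)} = - \frac{1}{2}$ ($Q{\left(I \right)} = - \frac{3}{6} = \left(-3\right) \frac{1}{6} = - \frac{1}{2}$)
$v = -3$ ($v = 2 - 5 = -3$)
$O{\left(D,E \right)} = - \frac{5}{2}$ ($O{\left(D,E \right)} = -3 + \left(\left(-1 + 2\right) - \frac{1}{2}\right) = -3 + \left(1 - \frac{1}{2}\right) = -3 + \frac{1}{2} = - \frac{5}{2}$)
$\left(-96 + 56\right) O{\left(v,-10 \right)} = \left(-96 + 56\right) \left(- \frac{5}{2}\right) = \left(-40\right) \left(- \frac{5}{2}\right) = 100$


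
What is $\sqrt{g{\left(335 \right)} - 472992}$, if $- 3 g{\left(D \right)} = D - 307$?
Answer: $\frac{2 i \sqrt{1064253}}{3} \approx 687.75 i$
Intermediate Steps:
$g{\left(D \right)} = \frac{307}{3} - \frac{D}{3}$ ($g{\left(D \right)} = - \frac{D - 307}{3} = - \frac{-307 + D}{3} = \frac{307}{3} - \frac{D}{3}$)
$\sqrt{g{\left(335 \right)} - 472992} = \sqrt{\left(\frac{307}{3} - \frac{335}{3}\right) - 472992} = \sqrt{- \frac{28}{3} - 472992} = \sqrt{- \frac{1419004}{3}} = \frac{2 i \sqrt{1064253}}{3}$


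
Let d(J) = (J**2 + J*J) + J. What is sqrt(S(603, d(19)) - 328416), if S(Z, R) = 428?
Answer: 2*I*sqrt(81997) ≈ 572.7*I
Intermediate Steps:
d(J) = J + 2*J**2 (d(J) = (J**2 + J**2) + J = 2*J**2 + J = J + 2*J**2)
sqrt(S(603, d(19)) - 328416) = sqrt(428 - 328416) = sqrt(-327988) = 2*I*sqrt(81997)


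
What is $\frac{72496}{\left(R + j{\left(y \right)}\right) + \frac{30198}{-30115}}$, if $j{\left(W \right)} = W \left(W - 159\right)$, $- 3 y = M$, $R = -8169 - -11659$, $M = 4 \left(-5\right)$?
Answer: $\frac{4912238340}{167597317} \approx 29.31$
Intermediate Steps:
$M = -20$
$R = 3490$ ($R = -8169 + 11659 = 3490$)
$y = \frac{20}{3}$ ($y = \left(- \frac{1}{3}\right) \left(-20\right) = \frac{20}{3} \approx 6.6667$)
$j{\left(W \right)} = W \left(-159 + W\right)$
$\frac{72496}{\left(R + j{\left(y \right)}\right) + \frac{30198}{-30115}} = \frac{72496}{\left(3490 + \frac{20 \left(-159 + \frac{20}{3}\right)}{3}\right) + \frac{30198}{-30115}} = \frac{72496}{\left(3490 + \frac{20}{3} \left(- \frac{457}{3}\right)\right) + 30198 \left(- \frac{1}{30115}\right)} = \frac{72496}{\left(3490 - \frac{9140}{9}\right) - \frac{30198}{30115}} = \frac{72496}{\frac{22270}{9} - \frac{30198}{30115}} = \frac{72496}{\frac{670389268}{271035}} = 72496 \cdot \frac{271035}{670389268} = \frac{4912238340}{167597317}$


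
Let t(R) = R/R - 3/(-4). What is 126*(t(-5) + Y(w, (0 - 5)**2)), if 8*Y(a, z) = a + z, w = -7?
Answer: 504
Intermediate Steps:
t(R) = 7/4 (t(R) = 1 - 3*(-1/4) = 1 + 3/4 = 7/4)
Y(a, z) = a/8 + z/8 (Y(a, z) = (a + z)/8 = a/8 + z/8)
126*(t(-5) + Y(w, (0 - 5)**2)) = 126*(7/4 + ((1/8)*(-7) + (0 - 5)**2/8)) = 126*(7/4 + (-7/8 + (1/8)*(-5)**2)) = 126*(7/4 + (-7/8 + (1/8)*25)) = 126*(7/4 + (-7/8 + 25/8)) = 126*(7/4 + 9/4) = 126*4 = 504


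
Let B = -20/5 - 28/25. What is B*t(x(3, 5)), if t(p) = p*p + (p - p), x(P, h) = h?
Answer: -128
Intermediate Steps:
t(p) = p² (t(p) = p² + 0 = p²)
B = -128/25 (B = -20*⅕ - 28*1/25 = -4 - 28/25 = -128/25 ≈ -5.1200)
B*t(x(3, 5)) = -128/25*5² = -128/25*25 = -128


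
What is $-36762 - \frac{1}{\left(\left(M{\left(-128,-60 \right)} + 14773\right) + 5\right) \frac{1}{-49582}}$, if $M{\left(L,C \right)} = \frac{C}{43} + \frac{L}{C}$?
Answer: $- \frac{175196958771}{4766143} \approx -36759.0$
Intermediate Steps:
$M{\left(L,C \right)} = \frac{C}{43} + \frac{L}{C}$ ($M{\left(L,C \right)} = C \frac{1}{43} + \frac{L}{C} = \frac{C}{43} + \frac{L}{C}$)
$-36762 - \frac{1}{\left(\left(M{\left(-128,-60 \right)} + 14773\right) + 5\right) \frac{1}{-49582}} = -36762 - \frac{1}{\left(\left(\left(\frac{1}{43} \left(-60\right) - \frac{128}{-60}\right) + 14773\right) + 5\right) \frac{1}{-49582}} = -36762 - \frac{1}{\left(\left(\left(- \frac{60}{43} - - \frac{32}{15}\right) + 14773\right) + 5\right) \left(- \frac{1}{49582}\right)} = -36762 - \frac{1}{\left(\left(\left(- \frac{60}{43} + \frac{32}{15}\right) + 14773\right) + 5\right) \left(- \frac{1}{49582}\right)} = -36762 - \frac{1}{\left(\left(\frac{476}{645} + 14773\right) + 5\right) \left(- \frac{1}{49582}\right)} = -36762 - \frac{1}{\left(\frac{9529061}{645} + 5\right) \left(- \frac{1}{49582}\right)} = -36762 - \frac{1}{\frac{9532286}{645} \left(- \frac{1}{49582}\right)} = -36762 - \frac{1}{- \frac{4766143}{15990195}} = -36762 - - \frac{15990195}{4766143} = -36762 + \frac{15990195}{4766143} = - \frac{175196958771}{4766143}$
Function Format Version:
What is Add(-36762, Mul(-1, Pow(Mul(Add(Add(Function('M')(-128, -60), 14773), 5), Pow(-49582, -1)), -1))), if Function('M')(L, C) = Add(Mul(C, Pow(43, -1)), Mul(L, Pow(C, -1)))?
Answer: Rational(-175196958771, 4766143) ≈ -36759.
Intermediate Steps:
Function('M')(L, C) = Add(Mul(Rational(1, 43), C), Mul(L, Pow(C, -1))) (Function('M')(L, C) = Add(Mul(C, Rational(1, 43)), Mul(L, Pow(C, -1))) = Add(Mul(Rational(1, 43), C), Mul(L, Pow(C, -1))))
Add(-36762, Mul(-1, Pow(Mul(Add(Add(Function('M')(-128, -60), 14773), 5), Pow(-49582, -1)), -1))) = Add(-36762, Mul(-1, Pow(Mul(Add(Add(Add(Mul(Rational(1, 43), -60), Mul(-128, Pow(-60, -1))), 14773), 5), Pow(-49582, -1)), -1))) = Add(-36762, Mul(-1, Pow(Mul(Add(Add(Add(Rational(-60, 43), Mul(-128, Rational(-1, 60))), 14773), 5), Rational(-1, 49582)), -1))) = Add(-36762, Mul(-1, Pow(Mul(Add(Add(Add(Rational(-60, 43), Rational(32, 15)), 14773), 5), Rational(-1, 49582)), -1))) = Add(-36762, Mul(-1, Pow(Mul(Add(Add(Rational(476, 645), 14773), 5), Rational(-1, 49582)), -1))) = Add(-36762, Mul(-1, Pow(Mul(Add(Rational(9529061, 645), 5), Rational(-1, 49582)), -1))) = Add(-36762, Mul(-1, Pow(Mul(Rational(9532286, 645), Rational(-1, 49582)), -1))) = Add(-36762, Mul(-1, Pow(Rational(-4766143, 15990195), -1))) = Add(-36762, Mul(-1, Rational(-15990195, 4766143))) = Add(-36762, Rational(15990195, 4766143)) = Rational(-175196958771, 4766143)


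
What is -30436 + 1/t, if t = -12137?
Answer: -369401733/12137 ≈ -30436.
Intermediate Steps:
-30436 + 1/t = -30436 + 1/(-12137) = -30436 - 1/12137 = -369401733/12137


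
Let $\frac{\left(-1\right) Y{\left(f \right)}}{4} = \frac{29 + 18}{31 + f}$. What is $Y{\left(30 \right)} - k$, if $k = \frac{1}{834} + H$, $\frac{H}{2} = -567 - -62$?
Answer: $\frac{51225887}{50874} \approx 1006.9$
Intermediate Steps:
$Y{\left(f \right)} = - \frac{188}{31 + f}$ ($Y{\left(f \right)} = - 4 \frac{29 + 18}{31 + f} = - 4 \frac{47}{31 + f} = - \frac{188}{31 + f}$)
$H = -1010$ ($H = 2 \left(-567 - -62\right) = 2 \left(-567 + 62\right) = 2 \left(-505\right) = -1010$)
$k = - \frac{842339}{834}$ ($k = \frac{1}{834} - 1010 = - \frac{842339}{834} \approx -1010.0$)
$Y{\left(30 \right)} - k = - \frac{188}{31 + 30} - - \frac{842339}{834} = - \frac{188}{61} + \frac{842339}{834} = \frac{51225887}{50874}$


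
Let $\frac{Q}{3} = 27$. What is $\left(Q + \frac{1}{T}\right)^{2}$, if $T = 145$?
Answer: $\frac{137968516}{21025} \approx 6562.1$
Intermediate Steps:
$Q = 81$ ($Q = 3 \cdot 27 = 81$)
$\left(Q + \frac{1}{T}\right)^{2} = \left(81 + \frac{1}{145}\right)^{2} = \left(\frac{11746}{145}\right)^{2} = \frac{137968516}{21025}$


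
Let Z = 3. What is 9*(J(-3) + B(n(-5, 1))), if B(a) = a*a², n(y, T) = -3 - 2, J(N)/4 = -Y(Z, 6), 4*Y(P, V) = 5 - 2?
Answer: -1152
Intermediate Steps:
Y(P, V) = ¾ (Y(P, V) = (5 - 2)/4 = (¼)*3 = ¾)
J(N) = -3 (J(N) = 4*(-1*¾) = 4*(-¾) = -3)
n(y, T) = -5
B(a) = a³
9*(J(-3) + B(n(-5, 1))) = 9*(-3 + (-5)³) = 9*(-3 - 125) = 9*(-128) = -1152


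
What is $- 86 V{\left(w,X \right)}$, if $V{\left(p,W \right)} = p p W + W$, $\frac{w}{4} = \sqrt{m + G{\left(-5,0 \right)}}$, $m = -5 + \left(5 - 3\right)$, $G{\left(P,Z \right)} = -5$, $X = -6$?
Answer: $-65532$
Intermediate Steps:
$m = -3$ ($m = -5 + \left(5 - 3\right) = -5 + 2 = -3$)
$w = 8 i \sqrt{2}$ ($w = 4 \sqrt{-3 - 5} = 4 \sqrt{-8} = 4 \cdot 2 i \sqrt{2} = 8 i \sqrt{2} \approx 11.314 i$)
$V{\left(p,W \right)} = W + W p^{2}$ ($V{\left(p,W \right)} = p^{2} W + W = W p^{2} + W = W + W p^{2}$)
$- 86 V{\left(w,X \right)} = - 86 \left(- 6 \left(1 + \left(8 i \sqrt{2}\right)^{2}\right)\right) = - 86 \left(- 6 \left(1 - 128\right)\right) = - 86 \left(\left(-6\right) \left(-127\right)\right) = \left(-86\right) 762 = -65532$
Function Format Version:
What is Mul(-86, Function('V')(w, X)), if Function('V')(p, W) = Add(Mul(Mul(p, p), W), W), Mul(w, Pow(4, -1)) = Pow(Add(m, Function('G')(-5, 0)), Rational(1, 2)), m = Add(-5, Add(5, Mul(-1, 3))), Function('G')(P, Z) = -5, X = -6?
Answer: -65532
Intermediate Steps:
m = -3 (m = Add(-5, Add(5, -3)) = Add(-5, 2) = -3)
w = Mul(8, I, Pow(2, Rational(1, 2))) (w = Mul(4, Pow(Add(-3, -5), Rational(1, 2))) = Mul(4, Pow(-8, Rational(1, 2))) = Mul(4, Mul(2, I, Pow(2, Rational(1, 2)))) = Mul(8, I, Pow(2, Rational(1, 2))) ≈ Mul(11.314, I))
Function('V')(p, W) = Add(W, Mul(W, Pow(p, 2))) (Function('V')(p, W) = Add(Mul(Pow(p, 2), W), W) = Add(Mul(W, Pow(p, 2)), W) = Add(W, Mul(W, Pow(p, 2))))
Mul(-86, Function('V')(w, X)) = Mul(-86, Mul(-6, Add(1, Pow(Mul(8, I, Pow(2, Rational(1, 2))), 2)))) = Mul(-86, Mul(-6, Add(1, -128))) = Mul(-86, Mul(-6, -127)) = Mul(-86, 762) = -65532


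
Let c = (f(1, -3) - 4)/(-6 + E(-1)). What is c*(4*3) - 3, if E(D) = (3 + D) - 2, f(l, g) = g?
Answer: 11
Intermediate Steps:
E(D) = 1 + D
c = 7/6 (c = (-3 - 4)/(-6 + (1 - 1)) = -7/(-6 + 0) = -7/(-6) = -7*(-⅙) = 7/6 ≈ 1.1667)
c*(4*3) - 3 = 7*(4*3)/6 - 3 = (7/6)*12 - 3 = 14 - 3 = 11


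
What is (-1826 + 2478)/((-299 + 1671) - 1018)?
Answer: 326/177 ≈ 1.8418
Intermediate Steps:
(-1826 + 2478)/((-299 + 1671) - 1018) = 652/(1372 - 1018) = 652/354 = 652*(1/354) = 326/177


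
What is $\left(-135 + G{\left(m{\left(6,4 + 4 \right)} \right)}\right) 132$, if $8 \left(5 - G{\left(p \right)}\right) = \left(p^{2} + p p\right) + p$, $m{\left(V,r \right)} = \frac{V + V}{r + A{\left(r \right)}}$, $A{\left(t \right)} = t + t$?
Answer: $- \frac{34353}{2} \approx -17177.0$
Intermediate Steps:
$A{\left(t \right)} = 2 t$
$m{\left(V,r \right)} = \frac{2 V}{3 r}$ ($m{\left(V,r \right)} = \frac{V + V}{r + 2 r} = \frac{2 V}{3 r}$)
$G{\left(p \right)} = 5 - \frac{p^{2}}{4} - \frac{p}{8}$ ($G{\left(p \right)} = 5 - \frac{\left(p^{2} + p p\right) + p}{8} = 5 - \frac{\left(p^{2} + p^{2}\right) + p}{8} = 5 - \frac{2 p^{2} + p}{8} = 5 - \frac{p + 2 p^{2}}{8} = 5 - \left(\frac{p^{2}}{4} + \frac{p}{8}\right) = 5 - \frac{p^{2}}{4} - \frac{p}{8}$)
$\left(-135 + G{\left(m{\left(6,4 + 4 \right)} \right)}\right) 132 = \left(-135 - \left(-5 + \frac{16 \frac{1}{\left(4 + 4\right)^{2}}}{4} + \frac{1}{8} \cdot \frac{2}{3} \cdot 6 \frac{1}{4 + 4}\right)\right) 132 = \left(-135 - \left(-5 + \frac{1}{16} + \frac{1}{8} \cdot \frac{2}{3} \cdot 6 \cdot \frac{1}{8}\right)\right) 132 = \left(-135 - \left(- \frac{79}{16} + \frac{1}{16}\right)\right) 132 = \left(-135 - - \frac{39}{8}\right) 132 = \left(-135 + \frac{39}{8}\right) 132 = \left(- \frac{1041}{8}\right) 132 = - \frac{34353}{2}$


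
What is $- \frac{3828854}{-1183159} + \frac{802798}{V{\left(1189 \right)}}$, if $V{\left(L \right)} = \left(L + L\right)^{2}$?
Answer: $\frac{11300781450909}{3345313449278} \approx 3.3781$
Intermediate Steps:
$V{\left(L \right)} = 4 L^{2}$ ($V{\left(L \right)} = \left(2 L\right)^{2} = 4 L^{2}$)
$- \frac{3828854}{-1183159} + \frac{802798}{V{\left(1189 \right)}} = - \frac{3828854}{-1183159} + \frac{802798}{4 \cdot 1189^{2}} = \left(-3828854\right) \left(- \frac{1}{1183159}\right) + \frac{802798}{4 \cdot 1413721} = \frac{3828854}{1183159} + \frac{802798}{5654884} = \frac{3828854}{1183159} + 802798 \cdot \frac{1}{5654884} = \frac{3828854}{1183159} + \frac{401399}{2827442} = \frac{11300781450909}{3345313449278}$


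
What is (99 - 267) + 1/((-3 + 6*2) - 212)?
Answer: -34105/203 ≈ -168.00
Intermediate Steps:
(99 - 267) + 1/((-3 + 6*2) - 212) = -168 + 1/((-3 + 12) - 212) = -168 + 1/(9 - 212) = -168 + 1/(-203) = -168 - 1/203 = -34105/203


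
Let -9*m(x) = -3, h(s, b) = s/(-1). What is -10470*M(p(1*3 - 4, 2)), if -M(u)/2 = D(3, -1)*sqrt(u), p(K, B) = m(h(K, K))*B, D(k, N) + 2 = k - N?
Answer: 13960*sqrt(6) ≈ 34195.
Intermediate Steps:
h(s, b) = -s (h(s, b) = s*(-1) = -s)
m(x) = 1/3 (m(x) = -1/9*(-3) = 1/3)
D(k, N) = -2 + k - N (D(k, N) = -2 + (k - N) = -2 + k - N)
p(K, B) = B/3
M(u) = -4*sqrt(u) (M(u) = -2*(-2 + 3 - 1*(-1))*sqrt(u) = -2*(-2 + 3 + 1)*sqrt(u) = -4*sqrt(u))
-10470*M(p(1*3 - 4, 2)) = -(-41880)*sqrt((1/3)*2) = -(-41880)*sqrt(2/3) = -(-41880)*sqrt(6)/3 = -(-13960)*sqrt(6) = 13960*sqrt(6)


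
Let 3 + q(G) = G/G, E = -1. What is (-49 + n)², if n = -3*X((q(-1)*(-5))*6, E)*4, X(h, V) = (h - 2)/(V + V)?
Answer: 89401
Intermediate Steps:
q(G) = -2 (q(G) = -3 + G/G = -3 + 1 = -2)
X(h, V) = (-2 + h)/(2*V) (X(h, V) = (-2 + h)/((2*V)) = (-2 + h)*(1/(2*V)) = (-2 + h)/(2*V))
n = 348 (n = -3*(-2 - 2*(-5)*6)/(2*(-1))*4 = -3*(-1)*(-2 + 10*6)/2*4 = -3*(-1)*(-2 + 60)/2*4 = -3*(-1)*58/2*4 = -3*(-29)*4 = 87*4 = 348)
(-49 + n)² = (-49 + 348)² = 299² = 89401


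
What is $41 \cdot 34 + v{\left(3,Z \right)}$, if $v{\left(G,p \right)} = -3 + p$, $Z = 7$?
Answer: $1398$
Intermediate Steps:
$41 \cdot 34 + v{\left(3,Z \right)} = 41 \cdot 34 + \left(-3 + 7\right) = 1394 + 4 = 1398$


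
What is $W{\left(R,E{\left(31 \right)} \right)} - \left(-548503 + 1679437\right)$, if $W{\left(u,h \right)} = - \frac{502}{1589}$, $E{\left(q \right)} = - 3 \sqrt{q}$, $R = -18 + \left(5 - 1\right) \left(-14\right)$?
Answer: $- \frac{1797054628}{1589} \approx -1.1309 \cdot 10^{6}$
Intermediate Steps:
$R = -74$ ($R = -18 + \left(5 - 1\right) \left(-14\right) = -18 + 4 \left(-14\right) = -18 - 56 = -74$)
$W{\left(u,h \right)} = - \frac{502}{1589}$ ($W{\left(u,h \right)} = \left(-502\right) \frac{1}{1589} = - \frac{502}{1589}$)
$W{\left(R,E{\left(31 \right)} \right)} - \left(-548503 + 1679437\right) = - \frac{502}{1589} - \left(-548503 + 1679437\right) = - \frac{502}{1589} - 1130934 = - \frac{1797054628}{1589}$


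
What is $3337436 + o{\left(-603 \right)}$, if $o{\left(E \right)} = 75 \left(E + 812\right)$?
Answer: $3353111$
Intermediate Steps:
$o{\left(E \right)} = 60900 + 75 E$ ($o{\left(E \right)} = 75 \left(812 + E\right) = 60900 + 75 E$)
$3337436 + o{\left(-603 \right)} = 3337436 + \left(60900 + 75 \left(-603\right)\right) = 3337436 + \left(60900 - 45225\right) = 3337436 + 15675 = 3353111$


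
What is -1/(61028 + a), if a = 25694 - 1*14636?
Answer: -1/72086 ≈ -1.3872e-5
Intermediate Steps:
a = 11058 (a = 25694 - 14636 = 11058)
-1/(61028 + a) = -1/(61028 + 11058) = -1/72086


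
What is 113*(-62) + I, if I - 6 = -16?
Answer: -7016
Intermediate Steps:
I = -10 (I = 6 - 16 = -10)
113*(-62) + I = 113*(-62) - 10 = -7006 - 10 = -7016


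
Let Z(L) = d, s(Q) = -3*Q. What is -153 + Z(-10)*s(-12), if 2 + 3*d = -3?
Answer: -213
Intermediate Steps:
d = -5/3 (d = -⅔ + (⅓)*(-3) = -⅔ - 1 = -5/3 ≈ -1.6667)
Z(L) = -5/3
-153 + Z(-10)*s(-12) = -153 - (-5)*(-12) = -153 - 5/3*36 = -153 - 60 = -213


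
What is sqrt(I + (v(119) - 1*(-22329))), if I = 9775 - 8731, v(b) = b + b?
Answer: sqrt(23611) ≈ 153.66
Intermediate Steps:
v(b) = 2*b
I = 1044
sqrt(I + (v(119) - 1*(-22329))) = sqrt(1044 + (2*119 - 1*(-22329))) = sqrt(1044 + (238 + 22329)) = sqrt(1044 + 22567) = sqrt(23611)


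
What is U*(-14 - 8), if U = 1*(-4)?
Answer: 88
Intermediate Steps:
U = -4
U*(-14 - 8) = -4*(-14 - 8) = -4*(-22) = 88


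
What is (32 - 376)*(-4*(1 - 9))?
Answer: -11008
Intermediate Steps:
(32 - 376)*(-4*(1 - 9)) = -(-1376)*(-8) = -344*32 = -11008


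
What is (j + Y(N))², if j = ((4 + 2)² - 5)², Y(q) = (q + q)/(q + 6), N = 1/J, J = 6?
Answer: 1264442481/1369 ≈ 9.2363e+5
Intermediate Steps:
N = ⅙ (N = 1/6 = ⅙ ≈ 0.16667)
Y(q) = 2*q/(6 + q) (Y(q) = (2*q)/(6 + q) = 2*q/(6 + q))
j = 961 (j = (6² - 5)² = (36 - 5)² = 31² = 961)
(j + Y(N))² = (961 + 2*(⅙)/(6 + ⅙))² = (961 + 2*(⅙)/(37/6))² = (961 + 2*(⅙)*(6/37))² = (961 + 2/37)² = (35559/37)² = 1264442481/1369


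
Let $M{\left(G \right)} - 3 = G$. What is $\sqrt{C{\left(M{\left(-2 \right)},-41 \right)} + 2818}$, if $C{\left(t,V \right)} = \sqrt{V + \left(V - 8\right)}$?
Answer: $\sqrt{2818 + 3 i \sqrt{10}} \approx 53.085 + 0.08936 i$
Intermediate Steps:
$M{\left(G \right)} = 3 + G$
$C{\left(t,V \right)} = \sqrt{-8 + 2 V}$ ($C{\left(t,V \right)} = \sqrt{V + \left(-8 + V\right)} = \sqrt{-8 + 2 V}$)
$\sqrt{C{\left(M{\left(-2 \right)},-41 \right)} + 2818} = \sqrt{\sqrt{-8 + 2 \left(-41\right)} + 2818} = \sqrt{\sqrt{-8 - 82} + 2818} = \sqrt{\sqrt{-90} + 2818} = \sqrt{3 i \sqrt{10} + 2818} = \sqrt{2818 + 3 i \sqrt{10}}$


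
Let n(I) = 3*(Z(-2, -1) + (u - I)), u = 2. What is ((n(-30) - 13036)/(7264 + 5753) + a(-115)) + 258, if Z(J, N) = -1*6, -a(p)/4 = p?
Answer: 9333248/13017 ≈ 717.00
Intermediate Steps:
a(p) = -4*p
Z(J, N) = -6
n(I) = -12 - 3*I (n(I) = 3*(-6 + (2 - I)) = 3*(-4 - I) = -12 - 3*I)
((n(-30) - 13036)/(7264 + 5753) + a(-115)) + 258 = (((-12 - 3*(-30)) - 13036)/(7264 + 5753) - 4*(-115)) + 258 = (((-12 + 90) - 13036)/13017 + 460) + 258 = ((78 - 13036)*(1/13017) + 460) + 258 = (-12958*1/13017 + 460) + 258 = (-12958/13017 + 460) + 258 = 5974862/13017 + 258 = 9333248/13017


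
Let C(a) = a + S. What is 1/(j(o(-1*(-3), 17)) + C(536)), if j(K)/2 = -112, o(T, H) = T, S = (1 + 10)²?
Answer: 1/433 ≈ 0.0023095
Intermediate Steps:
S = 121 (S = 11² = 121)
C(a) = 121 + a (C(a) = a + 121 = 121 + a)
j(K) = -224 (j(K) = 2*(-112) = -224)
1/(j(o(-1*(-3), 17)) + C(536)) = 1/(-224 + (121 + 536)) = 1/(-224 + 657) = 1/433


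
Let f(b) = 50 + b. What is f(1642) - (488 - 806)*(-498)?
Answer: -156672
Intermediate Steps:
f(1642) - (488 - 806)*(-498) = (50 + 1642) - (488 - 806)*(-498) = 1692 - (-318)*(-498) = 1692 - 1*158364 = 1692 - 158364 = -156672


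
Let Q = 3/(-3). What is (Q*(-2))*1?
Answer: 2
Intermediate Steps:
Q = -1 (Q = 3*(-⅓) = -1)
(Q*(-2))*1 = -1*(-2)*1 = 2*1 = 2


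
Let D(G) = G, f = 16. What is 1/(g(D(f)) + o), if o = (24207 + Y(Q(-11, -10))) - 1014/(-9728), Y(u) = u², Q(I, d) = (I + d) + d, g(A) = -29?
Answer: 4864/122276603 ≈ 3.9779e-5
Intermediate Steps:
Q(I, d) = I + 2*d
o = 122417659/4864 (o = (24207 + (-11 + 2*(-10))²) - 1014/(-9728) = (24207 + (-11 - 20)²) - 1014*(-1/9728) = (24207 + (-31)²) + 507/4864 = (24207 + 961) + 507/4864 = 25168 + 507/4864 = 122417659/4864 ≈ 25168.)
1/(g(D(f)) + o) = 1/(-29 + 122417659/4864) = 1/(122276603/4864) = 4864/122276603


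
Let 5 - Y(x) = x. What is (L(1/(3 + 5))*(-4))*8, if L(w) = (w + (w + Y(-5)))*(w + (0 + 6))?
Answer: -2009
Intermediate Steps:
Y(x) = 5 - x
L(w) = (6 + w)*(10 + 2*w) (L(w) = (w + (w + (5 - 1*(-5))))*(w + (0 + 6)) = (w + (w + (5 + 5)))*(w + 6) = (w + (w + 10))*(6 + w) = (w + (10 + w))*(6 + w) = (10 + 2*w)*(6 + w) = (6 + w)*(10 + 2*w))
(L(1/(3 + 5))*(-4))*8 = ((60 + 2*(1/(3 + 5))**2 + 22/(3 + 5))*(-4))*8 = ((60 + 2*(1/8)**2 + 22/8)*(-4))*8 = ((60 + 2*(1/8)**2 + 22*(1/8))*(-4))*8 = ((60 + 2*(1/64) + 11/4)*(-4))*8 = ((60 + 1/32 + 11/4)*(-4))*8 = ((2009/32)*(-4))*8 = -2009/8*8 = -2009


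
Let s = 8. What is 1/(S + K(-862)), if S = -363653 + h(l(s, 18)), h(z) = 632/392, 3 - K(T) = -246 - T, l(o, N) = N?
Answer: -49/17848955 ≈ -2.7453e-6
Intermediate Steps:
K(T) = 249 + T (K(T) = 3 - (-246 - T) = 3 + (246 + T) = 249 + T)
h(z) = 79/49 (h(z) = 632*(1/392) = 79/49)
S = -17818918/49 (S = -363653 + 79/49 = -17818918/49 ≈ -3.6365e+5)
1/(S + K(-862)) = 1/(-17818918/49 + (249 - 862)) = 1/(-17818918/49 - 613) = 1/(-17848955/49) = -49/17848955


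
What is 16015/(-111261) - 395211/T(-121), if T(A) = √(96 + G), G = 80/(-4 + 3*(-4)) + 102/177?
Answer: -16015/111261 - 131737*√318777/1801 ≈ -41299.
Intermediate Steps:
G = -261/59 (G = 80/(-4 - 12) + 102*(1/177) = 80/(-16) + 34/59 = 80*(-1/16) + 34/59 = -5 + 34/59 = -261/59 ≈ -4.4237)
T(A) = √318777/59 (T(A) = √(96 - 261/59) = √(5403/59) = √318777/59)
16015/(-111261) - 395211/T(-121) = 16015/(-111261) - 395211*√318777/5403 = 16015*(-1/111261) - 131737*√318777/1801 = -16015/111261 - 131737*√318777/1801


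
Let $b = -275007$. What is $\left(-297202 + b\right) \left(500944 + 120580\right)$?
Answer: $-355641626516$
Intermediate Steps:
$\left(-297202 + b\right) \left(500944 + 120580\right) = \left(-297202 - 275007\right) \left(500944 + 120580\right) = \left(-572209\right) 621524 = -355641626516$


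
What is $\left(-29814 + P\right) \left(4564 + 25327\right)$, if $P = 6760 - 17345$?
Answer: $-1207566509$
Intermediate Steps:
$P = -10585$
$\left(-29814 + P\right) \left(4564 + 25327\right) = \left(-29814 - 10585\right) \left(4564 + 25327\right) = \left(-40399\right) 29891 = -1207566509$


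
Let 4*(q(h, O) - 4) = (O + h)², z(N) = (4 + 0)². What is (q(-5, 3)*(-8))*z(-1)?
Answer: -640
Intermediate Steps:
z(N) = 16 (z(N) = 4² = 16)
q(h, O) = 4 + (O + h)²/4
(q(-5, 3)*(-8))*z(-1) = ((4 + (3 - 5)²/4)*(-8))*16 = ((4 + (¼)*(-2)²)*(-8))*16 = ((4 + (¼)*4)*(-8))*16 = ((4 + 1)*(-8))*16 = (5*(-8))*16 = -40*16 = -640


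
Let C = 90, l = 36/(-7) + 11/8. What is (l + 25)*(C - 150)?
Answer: -17835/14 ≈ -1273.9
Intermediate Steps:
l = -211/56 (l = 36*(-⅐) + 11*(⅛) = -36/7 + 11/8 = -211/56 ≈ -3.7679)
(l + 25)*(C - 150) = (-211/56 + 25)*(90 - 150) = (1189/56)*(-60) = -17835/14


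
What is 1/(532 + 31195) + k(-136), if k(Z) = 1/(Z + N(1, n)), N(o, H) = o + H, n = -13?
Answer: -31579/4695596 ≈ -0.0067252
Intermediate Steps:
N(o, H) = H + o
k(Z) = 1/(-12 + Z) (k(Z) = 1/(Z + (-13 + 1)) = 1/(Z - 12) = 1/(-12 + Z))
1/(532 + 31195) + k(-136) = 1/(532 + 31195) + 1/(-12 - 136) = 1/31727 + 1/(-148) = 1/31727 - 1/148 = -31579/4695596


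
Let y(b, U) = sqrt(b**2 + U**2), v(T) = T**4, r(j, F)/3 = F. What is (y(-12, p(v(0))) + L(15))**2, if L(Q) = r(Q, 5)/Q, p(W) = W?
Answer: 169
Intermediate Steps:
r(j, F) = 3*F
L(Q) = 15/Q (L(Q) = (3*5)/Q = 15/Q)
y(b, U) = sqrt(U**2 + b**2)
(y(-12, p(v(0))) + L(15))**2 = (sqrt((0**4)**2 + (-12)**2) + 15/15)**2 = (sqrt(0**2 + 144) + 15*(1/15))**2 = (sqrt(0 + 144) + 1)**2 = (sqrt(144) + 1)**2 = (12 + 1)**2 = 13**2 = 169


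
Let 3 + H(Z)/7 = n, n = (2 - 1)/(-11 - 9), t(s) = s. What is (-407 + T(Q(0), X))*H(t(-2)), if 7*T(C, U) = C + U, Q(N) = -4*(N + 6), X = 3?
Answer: 17507/2 ≈ 8753.5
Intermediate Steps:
Q(N) = -24 - 4*N (Q(N) = -4*(6 + N) = -24 - 4*N)
T(C, U) = C/7 + U/7 (T(C, U) = (C + U)/7 = C/7 + U/7)
n = -1/20 (n = 1/(-20) = 1*(-1/20) = -1/20 ≈ -0.050000)
H(Z) = -427/20 (H(Z) = -21 + 7*(-1/20) = -21 - 7/20 = -427/20)
(-407 + T(Q(0), X))*H(t(-2)) = (-407 + ((-24 - 4*0)/7 + (⅐)*3))*(-427/20) = (-407 + ((-24 + 0)/7 + 3/7))*(-427/20) = (-407 + ((⅐)*(-24) + 3/7))*(-427/20) = (-407 + (-24/7 + 3/7))*(-427/20) = (-407 - 3)*(-427/20) = -410*(-427/20) = 17507/2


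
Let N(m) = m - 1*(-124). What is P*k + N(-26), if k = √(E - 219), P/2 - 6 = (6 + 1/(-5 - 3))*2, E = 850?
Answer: 98 + 71*√631/2 ≈ 989.75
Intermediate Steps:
P = 71/2 (P = 12 + 2*((6 + 1/(-5 - 3))*2) = 12 + 2*((6 + 1/(-8))*2) = 12 + 2*((6 - ⅛)*2) = 12 + 2*((47/8)*2) = 12 + 2*(47/4) = 12 + 47/2 = 71/2 ≈ 35.500)
k = √631 (k = √(850 - 219) = √631 ≈ 25.120)
N(m) = 124 + m (N(m) = m + 124 = 124 + m)
P*k + N(-26) = 71*√631/2 + (124 - 26) = 71*√631/2 + 98 = 98 + 71*√631/2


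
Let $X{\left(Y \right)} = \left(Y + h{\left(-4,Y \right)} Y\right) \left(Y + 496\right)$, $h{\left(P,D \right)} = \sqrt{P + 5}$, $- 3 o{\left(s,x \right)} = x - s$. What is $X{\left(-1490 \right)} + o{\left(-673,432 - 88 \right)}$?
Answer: $2961781$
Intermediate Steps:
$o{\left(s,x \right)} = - \frac{x}{3} + \frac{s}{3}$ ($o{\left(s,x \right)} = - \frac{x - s}{3} = - \frac{x}{3} + \frac{s}{3}$)
$h{\left(P,D \right)} = \sqrt{5 + P}$
$X{\left(Y \right)} = 2 Y \left(496 + Y\right)$ ($X{\left(Y \right)} = \left(Y + \sqrt{5 - 4} Y\right) \left(Y + 496\right) = \left(Y + \sqrt{1} Y\right) \left(496 + Y\right) = \left(Y + 1 Y\right) \left(496 + Y\right) = \left(Y + Y\right) \left(496 + Y\right) = 2 Y \left(496 + Y\right)$)
$X{\left(-1490 \right)} + o{\left(-673,432 - 88 \right)} = 2 \left(-1490\right) \left(496 - 1490\right) - \left(\frac{673}{3} + \frac{432 - 88}{3}\right) = 2 \left(-1490\right) \left(-994\right) - 339 = 2962120 - 339 = 2961781$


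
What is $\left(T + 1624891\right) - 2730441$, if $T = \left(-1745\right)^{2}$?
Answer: $1939475$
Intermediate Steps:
$T = 3045025$
$\left(T + 1624891\right) - 2730441 = \left(3045025 + 1624891\right) - 2730441 = 4669916 - 2730441 = 1939475$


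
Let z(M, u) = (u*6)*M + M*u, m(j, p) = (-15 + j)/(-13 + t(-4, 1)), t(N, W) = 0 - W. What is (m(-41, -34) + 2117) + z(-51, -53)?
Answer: 21042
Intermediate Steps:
t(N, W) = -W
m(j, p) = 15/14 - j/14 (m(j, p) = (-15 + j)/(-13 - 1*1) = (-15 + j)/(-13 - 1) = (-15 + j)/(-14) = (-15 + j)*(-1/14) = 15/14 - j/14)
z(M, u) = 7*M*u (z(M, u) = (6*u)*M + M*u = 6*M*u + M*u = 7*M*u)
(m(-41, -34) + 2117) + z(-51, -53) = ((15/14 - 1/14*(-41)) + 2117) + 7*(-51)*(-53) = ((15/14 + 41/14) + 2117) + 18921 = (4 + 2117) + 18921 = 2121 + 18921 = 21042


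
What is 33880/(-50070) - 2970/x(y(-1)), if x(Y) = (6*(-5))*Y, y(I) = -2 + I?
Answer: -168619/5007 ≈ -33.677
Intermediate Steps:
x(Y) = -30*Y
33880/(-50070) - 2970/x(y(-1)) = 33880/(-50070) - 2970*(-1/(30*(-2 - 1))) = 33880*(-1/50070) - 2970/((-30*(-3))) = -3388/5007 - 2970/90 = -3388/5007 - 2970*1/90 = -3388/5007 - 33 = -168619/5007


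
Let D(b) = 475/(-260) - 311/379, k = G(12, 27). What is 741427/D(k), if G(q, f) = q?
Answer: -14612043316/52177 ≈ -2.8005e+5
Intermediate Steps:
k = 12
D(b) = -52177/19708 (D(b) = 475*(-1/260) - 311*1/379 = -95/52 - 311/379 = -52177/19708)
741427/D(k) = 741427/(-52177/19708) = 741427*(-19708/52177) = -14612043316/52177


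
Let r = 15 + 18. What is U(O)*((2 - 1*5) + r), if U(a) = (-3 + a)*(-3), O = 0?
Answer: 270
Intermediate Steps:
r = 33
U(a) = 9 - 3*a
U(O)*((2 - 1*5) + r) = (9 - 3*0)*((2 - 1*5) + 33) = (9 + 0)*((2 - 5) + 33) = 9*(-3 + 33) = 9*30 = 270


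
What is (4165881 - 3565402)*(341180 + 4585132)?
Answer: 2958146903448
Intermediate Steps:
(4165881 - 3565402)*(341180 + 4585132) = 600479*4926312 = 2958146903448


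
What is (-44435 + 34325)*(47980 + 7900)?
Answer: -564946800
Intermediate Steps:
(-44435 + 34325)*(47980 + 7900) = -10110*55880 = -564946800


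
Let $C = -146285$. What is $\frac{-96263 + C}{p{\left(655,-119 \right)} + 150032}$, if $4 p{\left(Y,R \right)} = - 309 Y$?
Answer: $- \frac{970192}{397733} \approx -2.4393$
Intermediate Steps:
$p{\left(Y,R \right)} = - \frac{309 Y}{4}$ ($p{\left(Y,R \right)} = \frac{\left(-309\right) Y}{4} = - \frac{309 Y}{4}$)
$\frac{-96263 + C}{p{\left(655,-119 \right)} + 150032} = \frac{-96263 - 146285}{\left(- \frac{309}{4}\right) 655 + 150032} = - \frac{242548}{- \frac{202395}{4} + 150032} = - \frac{242548}{\frac{397733}{4}} = \left(-242548\right) \frac{4}{397733} = - \frac{970192}{397733}$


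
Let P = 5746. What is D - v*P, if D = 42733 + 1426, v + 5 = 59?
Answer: -266125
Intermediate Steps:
v = 54 (v = -5 + 59 = 54)
D = 44159
D - v*P = 44159 - 54*5746 = 44159 - 1*310284 = 44159 - 310284 = -266125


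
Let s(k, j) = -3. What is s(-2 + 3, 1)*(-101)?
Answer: 303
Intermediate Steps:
s(-2 + 3, 1)*(-101) = -3*(-101) = 303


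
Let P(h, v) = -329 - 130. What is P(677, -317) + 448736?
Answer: 448277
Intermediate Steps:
P(h, v) = -459
P(677, -317) + 448736 = -459 + 448736 = 448277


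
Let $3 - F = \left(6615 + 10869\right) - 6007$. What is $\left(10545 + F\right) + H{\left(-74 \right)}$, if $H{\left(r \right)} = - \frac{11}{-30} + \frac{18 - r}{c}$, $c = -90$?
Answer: $- \frac{83669}{90} \approx -929.66$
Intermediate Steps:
$F = -11474$ ($F = 3 - \left(\left(6615 + 10869\right) - 6007\right) = 3 - \left(17484 - 6007\right) = 3 - 11477 = -11474$)
$H{\left(r \right)} = \frac{1}{6} + \frac{r}{90}$ ($H{\left(r \right)} = - \frac{11}{-30} + \frac{18 - r}{-90} = \left(-11\right) \left(- \frac{1}{30}\right) + \left(18 - r\right) \left(- \frac{1}{90}\right) = \frac{11}{30} + \left(- \frac{1}{5} + \frac{r}{90}\right) = \frac{1}{6} + \frac{r}{90}$)
$\left(10545 + F\right) + H{\left(-74 \right)} = \left(10545 - 11474\right) + \left(\frac{1}{6} + \frac{1}{90} \left(-74\right)\right) = -929 + \left(\frac{1}{6} - \frac{37}{45}\right) = -929 - \frac{59}{90} = - \frac{83669}{90}$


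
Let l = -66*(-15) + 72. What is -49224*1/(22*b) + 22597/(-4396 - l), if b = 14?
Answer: -9843731/60038 ≈ -163.96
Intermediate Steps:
l = 1062 (l = 990 + 72 = 1062)
-49224*1/(22*b) + 22597/(-4396 - l) = -49224/((14*1)*22) + 22597/(-4396 - 1*1062) = -49224/(14*22) + 22597/(-4396 - 1062) = -49224/308 + 22597/(-5458) = -49224*1/308 + 22597*(-1/5458) = -1758/11 - 22597/5458 = -9843731/60038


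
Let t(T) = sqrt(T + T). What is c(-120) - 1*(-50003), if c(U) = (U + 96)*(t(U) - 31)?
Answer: 50747 - 96*I*sqrt(15) ≈ 50747.0 - 371.81*I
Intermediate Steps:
t(T) = sqrt(2)*sqrt(T) (t(T) = sqrt(2*T) = sqrt(2)*sqrt(T))
c(U) = (-31 + sqrt(2)*sqrt(U))*(96 + U) (c(U) = (U + 96)*(sqrt(2)*sqrt(U) - 31) = (96 + U)*(-31 + sqrt(2)*sqrt(U)) = (-31 + sqrt(2)*sqrt(U))*(96 + U))
c(-120) - 1*(-50003) = (-2976 - 31*(-120) + sqrt(2)*(-120)**(3/2) + 96*sqrt(2)*sqrt(-120)) - 1*(-50003) = (-2976 + 3720 + sqrt(2)*(-240*I*sqrt(30)) + 96*sqrt(2)*(2*I*sqrt(30))) + 50003 = (-2976 + 3720 - 480*I*sqrt(15) + 384*I*sqrt(15)) + 50003 = (744 - 96*I*sqrt(15)) + 50003 = 50747 - 96*I*sqrt(15)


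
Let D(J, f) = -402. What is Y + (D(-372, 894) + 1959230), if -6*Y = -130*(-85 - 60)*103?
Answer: 4905709/3 ≈ 1.6352e+6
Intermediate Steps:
Y = -970775/3 (Y = -(-130*(-85 - 60))*103/6 = -(-130*(-145))*103/6 = -9425*103/3 = -⅙*1941550 = -970775/3 ≈ -3.2359e+5)
Y + (D(-372, 894) + 1959230) = -970775/3 + (-402 + 1959230) = -970775/3 + 1958828 = 4905709/3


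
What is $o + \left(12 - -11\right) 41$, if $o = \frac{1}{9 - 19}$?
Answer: $\frac{9429}{10} \approx 942.9$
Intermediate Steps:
$o = - \frac{1}{10}$ ($o = \frac{1}{-10} = - \frac{1}{10} \approx -0.1$)
$o + \left(12 - -11\right) 41 = - \frac{1}{10} + \left(12 - -11\right) 41 = - \frac{1}{10} + \left(12 + 11\right) 41 = - \frac{1}{10} + 23 \cdot 41 = - \frac{1}{10} + 943 = \frac{9429}{10}$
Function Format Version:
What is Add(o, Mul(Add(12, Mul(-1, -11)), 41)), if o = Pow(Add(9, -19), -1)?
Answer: Rational(9429, 10) ≈ 942.90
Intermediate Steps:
o = Rational(-1, 10) (o = Pow(-10, -1) = Rational(-1, 10) ≈ -0.10000)
Add(o, Mul(Add(12, Mul(-1, -11)), 41)) = Add(Rational(-1, 10), Mul(Add(12, Mul(-1, -11)), 41)) = Add(Rational(-1, 10), Mul(Add(12, 11), 41)) = Add(Rational(-1, 10), Mul(23, 41)) = Add(Rational(-1, 10), 943) = Rational(9429, 10)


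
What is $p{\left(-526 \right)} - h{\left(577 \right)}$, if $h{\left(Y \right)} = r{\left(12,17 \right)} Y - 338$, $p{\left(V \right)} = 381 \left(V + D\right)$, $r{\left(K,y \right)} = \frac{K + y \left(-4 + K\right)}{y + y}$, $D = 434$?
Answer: $- \frac{632836}{17} \approx -37226.0$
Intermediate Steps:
$r{\left(K,y \right)} = \frac{K + y \left(-4 + K\right)}{2 y}$
$p{\left(V \right)} = 165354 + 381 V$ ($p{\left(V \right)} = 381 \left(V + 434\right) = 381 \left(434 + V\right) = 165354 + 381 V$)
$h{\left(Y \right)} = -338 + \frac{74 Y}{17}$ ($h{\left(Y \right)} = \frac{12 + 17 \left(-4 + 12\right)}{2 \cdot 17} Y - 338 = \frac{1}{2} \cdot \frac{1}{17} \left(12 + 17 \cdot 8\right) Y - 338 = \frac{1}{2} \cdot \frac{1}{17} \left(12 + 136\right) Y - 338 = \frac{1}{2} \cdot \frac{1}{17} \cdot 148 Y - 338 = \frac{74 Y}{17} - 338 = -338 + \frac{74 Y}{17}$)
$p{\left(-526 \right)} - h{\left(577 \right)} = \left(165354 + 381 \left(-526\right)\right) - \left(-338 + \frac{74}{17} \cdot 577\right) = \left(165354 - 200406\right) - \left(-338 + \frac{42698}{17}\right) = -35052 - \frac{36952}{17} = - \frac{632836}{17}$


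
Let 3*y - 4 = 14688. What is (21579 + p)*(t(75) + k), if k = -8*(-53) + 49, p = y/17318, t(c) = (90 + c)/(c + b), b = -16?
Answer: 15736181494088/1532643 ≈ 1.0267e+7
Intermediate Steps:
y = 14692/3 (y = 4/3 + (⅓)*14688 = 4/3 + 4896 = 14692/3 ≈ 4897.3)
t(c) = (90 + c)/(-16 + c) (t(c) = (90 + c)/(c - 16) = (90 + c)/(-16 + c))
p = 7346/25977 (p = (14692/3)/17318 = (14692/3)*(1/17318) = 7346/25977 ≈ 0.28279)
k = 473 (k = 424 + 49 = 473)
(21579 + p)*(t(75) + k) = (21579 + 7346/25977)*((90 + 75)/(-16 + 75) + 473) = 560565029*(165/59 + 473)/25977 = (560565029/25977)*(28072/59) = 15736181494088/1532643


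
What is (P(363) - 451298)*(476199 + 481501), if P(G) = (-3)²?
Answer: -432199475300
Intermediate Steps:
P(G) = 9
(P(363) - 451298)*(476199 + 481501) = (9 - 451298)*(476199 + 481501) = -451289*957700 = -432199475300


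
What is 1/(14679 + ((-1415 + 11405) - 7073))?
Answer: 1/17596 ≈ 5.6831e-5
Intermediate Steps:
1/(14679 + ((-1415 + 11405) - 7073)) = 1/(14679 + (9990 - 7073)) = 1/(14679 + 2917) = 1/17596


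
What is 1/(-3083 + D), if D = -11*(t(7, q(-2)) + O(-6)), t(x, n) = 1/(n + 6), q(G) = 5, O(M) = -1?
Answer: -1/3073 ≈ -0.00032541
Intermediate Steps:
t(x, n) = 1/(6 + n)
D = 10 (D = -11*(1/(6 + 5) - 1) = -11*(1/11 - 1) = -11*(-10/11) = 10)
1/(-3083 + D) = 1/(-3083 + 10) = 1/(-3073) = -1/3073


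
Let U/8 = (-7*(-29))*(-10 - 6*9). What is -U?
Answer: 103936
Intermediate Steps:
U = -103936 (U = 8*((-7*(-29))*(-10 - 6*9)) = 8*(203*(-10 - 1*54)) = 8*(203*(-10 - 54)) = 8*(203*(-64)) = 8*(-12992) = -103936)
-U = -1*(-103936) = 103936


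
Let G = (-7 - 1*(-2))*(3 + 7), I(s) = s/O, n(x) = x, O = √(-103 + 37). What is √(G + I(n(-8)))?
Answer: √(-54450 + 132*I*√66)/33 ≈ 0.069628 + 7.0714*I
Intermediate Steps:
O = I*√66 (O = √(-66) = I*√66 ≈ 8.124*I)
I(s) = -I*s*√66/66 (I(s) = s/((I*√66)) = s*(-I*√66/66) = -I*s*√66/66)
G = -50 (G = (-7 + 2)*10 = -5*10 = -50)
√(G + I(n(-8))) = √(-50 - 1/66*I*(-8)*√66) = √(-50 + 4*I*√66/33)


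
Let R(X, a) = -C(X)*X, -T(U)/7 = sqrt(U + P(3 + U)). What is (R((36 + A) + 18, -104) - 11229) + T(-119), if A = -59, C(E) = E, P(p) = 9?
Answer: -11254 - 7*I*sqrt(110) ≈ -11254.0 - 73.417*I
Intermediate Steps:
T(U) = -7*sqrt(9 + U) (T(U) = -7*sqrt(U + 9) = -7*sqrt(9 + U))
R(X, a) = -X**2 (R(X, a) = -X*X = -X**2)
(R((36 + A) + 18, -104) - 11229) + T(-119) = (-((36 - 59) + 18)**2 - 11229) - 7*sqrt(9 - 119) = (-(-23 + 18)**2 - 11229) - 7*I*sqrt(110) = (-1*(-5)**2 - 11229) - 7*I*sqrt(110) = (-1*25 - 11229) - 7*I*sqrt(110) = (-25 - 11229) - 7*I*sqrt(110) = -11254 - 7*I*sqrt(110)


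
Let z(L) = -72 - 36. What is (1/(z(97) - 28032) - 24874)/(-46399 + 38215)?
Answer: 699954361/230297760 ≈ 3.0393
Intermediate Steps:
z(L) = -108
(1/(z(97) - 28032) - 24874)/(-46399 + 38215) = (1/(-108 - 28032) - 24874)/(-46399 + 38215) = (1/(-28140) - 24874)/(-8184) = (-1/28140 - 24874)*(-1/8184) = -699954361/28140*(-1/8184) = 699954361/230297760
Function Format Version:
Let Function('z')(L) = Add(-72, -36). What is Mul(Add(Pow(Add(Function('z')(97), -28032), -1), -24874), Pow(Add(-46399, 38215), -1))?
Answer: Rational(699954361, 230297760) ≈ 3.0393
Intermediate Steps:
Function('z')(L) = -108
Mul(Add(Pow(Add(Function('z')(97), -28032), -1), -24874), Pow(Add(-46399, 38215), -1)) = Mul(Add(Pow(Add(-108, -28032), -1), -24874), Pow(Add(-46399, 38215), -1)) = Mul(Add(Pow(-28140, -1), -24874), Pow(-8184, -1)) = Mul(Add(Rational(-1, 28140), -24874), Rational(-1, 8184)) = Mul(Rational(-699954361, 28140), Rational(-1, 8184)) = Rational(699954361, 230297760)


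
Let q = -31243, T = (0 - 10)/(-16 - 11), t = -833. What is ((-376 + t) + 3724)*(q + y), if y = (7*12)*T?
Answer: -706481105/9 ≈ -7.8498e+7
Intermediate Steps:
T = 10/27 (T = -10/(-27) = -10*(-1/27) = 10/27 ≈ 0.37037)
y = 280/9 (y = (7*12)*(10/27) = 84*(10/27) = 280/9 ≈ 31.111)
((-376 + t) + 3724)*(q + y) = ((-376 - 833) + 3724)*(-31243 + 280/9) = (-1209 + 3724)*(-280907/9) = 2515*(-280907/9) = -706481105/9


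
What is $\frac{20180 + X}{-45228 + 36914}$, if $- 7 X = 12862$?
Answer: $- \frac{64199}{29099} \approx -2.2062$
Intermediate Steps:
$X = - \frac{12862}{7}$ ($X = \left(- \frac{1}{7}\right) 12862 = - \frac{12862}{7} \approx -1837.4$)
$\frac{20180 + X}{-45228 + 36914} = \frac{20180 - \frac{12862}{7}}{-45228 + 36914} = \frac{128398}{7 \left(-8314\right)} = \frac{128398}{7} \left(- \frac{1}{8314}\right) = - \frac{64199}{29099}$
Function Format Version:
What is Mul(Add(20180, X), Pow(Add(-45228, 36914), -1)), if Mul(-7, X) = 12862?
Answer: Rational(-64199, 29099) ≈ -2.2062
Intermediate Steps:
X = Rational(-12862, 7) (X = Mul(Rational(-1, 7), 12862) = Rational(-12862, 7) ≈ -1837.4)
Mul(Add(20180, X), Pow(Add(-45228, 36914), -1)) = Mul(Add(20180, Rational(-12862, 7)), Pow(Add(-45228, 36914), -1)) = Mul(Rational(128398, 7), Pow(-8314, -1)) = Mul(Rational(128398, 7), Rational(-1, 8314)) = Rational(-64199, 29099)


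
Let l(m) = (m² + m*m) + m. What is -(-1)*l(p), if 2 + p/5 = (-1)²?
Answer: 45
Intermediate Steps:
p = -5 (p = -10 + 5*(-1)² = -10 + 5*1 = -10 + 5 = -5)
l(m) = m + 2*m² (l(m) = (m² + m²) + m = 2*m² + m = m + 2*m²)
-(-1)*l(p) = -(-1)*(-5*(1 + 2*(-5))) = -(-1)*(-5*(1 - 10)) = -(-1)*(-5*(-9)) = -(-1)*45 = -1*(-45) = 45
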